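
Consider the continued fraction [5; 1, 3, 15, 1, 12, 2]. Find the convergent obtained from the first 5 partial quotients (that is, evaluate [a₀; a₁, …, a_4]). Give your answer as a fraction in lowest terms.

374/65

Start with 1.
15 + 1/(1/1) = 15 + 1/1 = 16/1
3 + 1/(16/1) = 3 + 1/16 = 49/16
1 + 1/(49/16) = 1 + 16/49 = 65/49
5 + 1/(65/49) = 5 + 49/65 = 374/65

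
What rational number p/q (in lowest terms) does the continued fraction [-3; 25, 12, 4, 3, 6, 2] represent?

-160741/54302

Starting at the tail and folding back:
Start with 2.
6 + 1/(2/1) = 6 + 1/2 = 13/2
3 + 1/(13/2) = 3 + 2/13 = 41/13
4 + 1/(41/13) = 4 + 13/41 = 177/41
12 + 1/(177/41) = 12 + 41/177 = 2165/177
25 + 1/(2165/177) = 25 + 177/2165 = 54302/2165
-3 + 1/(54302/2165) = -3 + 2165/54302 = -160741/54302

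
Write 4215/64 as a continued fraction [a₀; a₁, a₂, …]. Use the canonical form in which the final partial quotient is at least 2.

[65; 1, 6, 9]

4215 ÷ 64 → quotient 65, remainder 55
64 ÷ 55 → quotient 1, remainder 9
55 ÷ 9 → quotient 6, remainder 1
9 ÷ 1 → quotient 9, remainder 0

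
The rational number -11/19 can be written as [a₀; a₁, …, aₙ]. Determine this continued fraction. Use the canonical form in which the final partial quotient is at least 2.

[-1; 2, 2, 1, 2]

⌊-11/19⌋ = -1, remainder 8
⌊19/8⌋ = 2, remainder 3
⌊8/3⌋ = 2, remainder 2
⌊3/2⌋ = 1, remainder 1
⌊2/1⌋ = 2, remainder 0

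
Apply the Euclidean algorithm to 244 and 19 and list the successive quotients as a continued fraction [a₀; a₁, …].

[12; 1, 5, 3]

⌊244/19⌋ = 12, remainder 16
⌊19/16⌋ = 1, remainder 3
⌊16/3⌋ = 5, remainder 1
⌊3/1⌋ = 3, remainder 0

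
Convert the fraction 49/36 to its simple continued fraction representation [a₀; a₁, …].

49 = 1·36 + 13, so a_0 = 1
36 = 2·13 + 10, so a_1 = 2
13 = 1·10 + 3, so a_2 = 1
10 = 3·3 + 1, so a_3 = 3
3 = 3·1 + 0, so a_4 = 3

[1; 2, 1, 3, 3]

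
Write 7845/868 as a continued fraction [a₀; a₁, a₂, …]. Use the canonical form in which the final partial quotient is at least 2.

Run the Euclidean algorithm, recording each quotient:
7845 ÷ 868 → quotient 9, remainder 33
868 ÷ 33 → quotient 26, remainder 10
33 ÷ 10 → quotient 3, remainder 3
10 ÷ 3 → quotient 3, remainder 1
3 ÷ 1 → quotient 3, remainder 0

[9; 26, 3, 3, 3]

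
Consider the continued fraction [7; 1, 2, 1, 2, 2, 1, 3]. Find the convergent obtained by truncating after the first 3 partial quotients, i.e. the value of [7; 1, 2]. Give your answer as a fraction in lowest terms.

Use the convergent recurrence hₖ = aₖ·hₖ₋₁ + hₖ₋₂ (and likewise for the denominators kₖ):
a_0 = 7: 7/1
a_1 = 1: 8/1
a_2 = 2: 23/3

23/3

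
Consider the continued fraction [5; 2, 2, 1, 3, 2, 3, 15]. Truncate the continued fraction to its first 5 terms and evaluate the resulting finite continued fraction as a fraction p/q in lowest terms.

141/26

Starting at the tail and folding back:
Start with 3.
1 + 1/(3/1) = 1 + 1/3 = 4/3
2 + 1/(4/3) = 2 + 3/4 = 11/4
2 + 1/(11/4) = 2 + 4/11 = 26/11
5 + 1/(26/11) = 5 + 11/26 = 141/26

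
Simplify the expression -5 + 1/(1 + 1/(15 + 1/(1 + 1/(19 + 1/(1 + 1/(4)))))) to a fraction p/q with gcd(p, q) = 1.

Start with 4.
1 + 1/(4/1) = 1 + 1/4 = 5/4
19 + 1/(5/4) = 19 + 4/5 = 99/5
1 + 1/(99/5) = 1 + 5/99 = 104/99
15 + 1/(104/99) = 15 + 99/104 = 1659/104
1 + 1/(1659/104) = 1 + 104/1659 = 1763/1659
-5 + 1/(1763/1659) = -5 + 1659/1763 = -7156/1763

-7156/1763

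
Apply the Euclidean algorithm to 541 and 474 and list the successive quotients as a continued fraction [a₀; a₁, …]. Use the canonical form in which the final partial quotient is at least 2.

541 ÷ 474 → quotient 1, remainder 67
474 ÷ 67 → quotient 7, remainder 5
67 ÷ 5 → quotient 13, remainder 2
5 ÷ 2 → quotient 2, remainder 1
2 ÷ 1 → quotient 2, remainder 0

[1; 7, 13, 2, 2]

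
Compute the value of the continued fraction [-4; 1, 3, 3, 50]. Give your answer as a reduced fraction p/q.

-2113/654

Start with 50.
3 + 1/(50/1) = 3 + 1/50 = 151/50
3 + 1/(151/50) = 3 + 50/151 = 503/151
1 + 1/(503/151) = 1 + 151/503 = 654/503
-4 + 1/(654/503) = -4 + 503/654 = -2113/654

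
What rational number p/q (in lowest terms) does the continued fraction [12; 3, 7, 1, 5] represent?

1811/147

a_0 = 12: 12/1
a_1 = 3: 37/3
a_2 = 7: 271/22
a_3 = 1: 308/25
a_4 = 5: 1811/147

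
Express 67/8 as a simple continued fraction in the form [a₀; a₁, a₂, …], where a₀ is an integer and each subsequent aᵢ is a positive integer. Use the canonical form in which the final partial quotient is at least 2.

Repeatedly divide and take the remainder:
⌊67/8⌋ = 8, remainder 3
⌊8/3⌋ = 2, remainder 2
⌊3/2⌋ = 1, remainder 1
⌊2/1⌋ = 2, remainder 0

[8; 2, 1, 2]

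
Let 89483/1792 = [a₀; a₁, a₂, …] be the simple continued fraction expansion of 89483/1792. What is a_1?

1

Run the Euclidean algorithm, recording each quotient:
89483 = 49·1792 + 1675, so a_0 = 49
1792 = 1·1675 + 117, so a_1 = 1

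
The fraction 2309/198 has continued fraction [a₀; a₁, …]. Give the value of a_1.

Run the Euclidean algorithm, recording each quotient:
2309 ÷ 198 → quotient 11, remainder 131
198 ÷ 131 → quotient 1, remainder 67

1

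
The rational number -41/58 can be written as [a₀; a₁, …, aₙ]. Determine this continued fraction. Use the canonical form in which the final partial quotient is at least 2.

⌊-41/58⌋ = -1, remainder 17
⌊58/17⌋ = 3, remainder 7
⌊17/7⌋ = 2, remainder 3
⌊7/3⌋ = 2, remainder 1
⌊3/1⌋ = 3, remainder 0

[-1; 3, 2, 2, 3]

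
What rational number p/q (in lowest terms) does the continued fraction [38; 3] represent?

115/3

Collapse the nested fraction from the inside out:
Start with 3.
38 + 1/(3/1) = 38 + 1/3 = 115/3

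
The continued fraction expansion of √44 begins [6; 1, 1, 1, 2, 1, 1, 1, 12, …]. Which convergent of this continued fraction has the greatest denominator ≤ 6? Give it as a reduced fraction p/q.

20/3

a_0 = 6: 6/1  (≤ bound)
a_1 = 1: 7/1  (≤ bound)
a_2 = 1: 13/2  (≤ bound)
a_3 = 1: 20/3  (≤ bound)
a_4 = 2: 53/8  (> 6, stop)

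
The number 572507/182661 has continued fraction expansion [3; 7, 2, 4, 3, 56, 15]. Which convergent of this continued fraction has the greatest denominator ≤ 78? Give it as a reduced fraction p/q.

List convergents until the denominator exceeds the bound:
a_0 = 3: 3/1  (≤ bound)
a_1 = 7: 22/7  (≤ bound)
a_2 = 2: 47/15  (≤ bound)
a_3 = 4: 210/67  (≤ bound)
a_4 = 3: 677/216  (> 78, stop)

210/67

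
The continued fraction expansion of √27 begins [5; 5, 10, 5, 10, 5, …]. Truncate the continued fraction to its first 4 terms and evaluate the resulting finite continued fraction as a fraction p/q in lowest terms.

Starting at the tail and folding back:
Start with 5.
10 + 1/(5/1) = 10 + 1/5 = 51/5
5 + 1/(51/5) = 5 + 5/51 = 260/51
5 + 1/(260/51) = 5 + 51/260 = 1351/260

1351/260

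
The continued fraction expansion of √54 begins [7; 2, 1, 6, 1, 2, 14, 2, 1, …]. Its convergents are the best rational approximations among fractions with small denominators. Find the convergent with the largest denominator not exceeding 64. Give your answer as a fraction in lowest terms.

169/23

List convergents until the denominator exceeds the bound:
a_0 = 7: 7/1  (≤ bound)
a_1 = 2: 15/2  (≤ bound)
a_2 = 1: 22/3  (≤ bound)
a_3 = 6: 147/20  (≤ bound)
a_4 = 1: 169/23  (≤ bound)
a_5 = 2: 485/66  (> 64, stop)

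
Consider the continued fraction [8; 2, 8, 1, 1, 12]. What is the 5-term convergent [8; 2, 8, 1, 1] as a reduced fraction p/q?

305/36

Start with 1.
1 + 1/(1/1) = 1 + 1/1 = 2/1
8 + 1/(2/1) = 8 + 1/2 = 17/2
2 + 1/(17/2) = 2 + 2/17 = 36/17
8 + 1/(36/17) = 8 + 17/36 = 305/36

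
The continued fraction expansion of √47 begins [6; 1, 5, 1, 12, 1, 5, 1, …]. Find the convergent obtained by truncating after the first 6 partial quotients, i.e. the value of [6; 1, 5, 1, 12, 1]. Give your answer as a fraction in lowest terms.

Start with 1.
12 + 1/(1/1) = 12 + 1/1 = 13/1
1 + 1/(13/1) = 1 + 1/13 = 14/13
5 + 1/(14/13) = 5 + 13/14 = 83/14
1 + 1/(83/14) = 1 + 14/83 = 97/83
6 + 1/(97/83) = 6 + 83/97 = 665/97

665/97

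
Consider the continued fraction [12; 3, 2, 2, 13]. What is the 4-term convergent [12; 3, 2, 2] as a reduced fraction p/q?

a_0 = 12: 12/1
a_1 = 3: 37/3
a_2 = 2: 86/7
a_3 = 2: 209/17

209/17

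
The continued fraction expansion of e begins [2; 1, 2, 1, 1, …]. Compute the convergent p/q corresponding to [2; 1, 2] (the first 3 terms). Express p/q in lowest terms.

Start with 2.
1 + 1/(2/1) = 1 + 1/2 = 3/2
2 + 1/(3/2) = 2 + 2/3 = 8/3

8/3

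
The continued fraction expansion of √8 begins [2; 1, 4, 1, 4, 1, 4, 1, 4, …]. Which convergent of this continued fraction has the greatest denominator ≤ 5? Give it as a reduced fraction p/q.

14/5

a_0 = 2: 2/1  (≤ bound)
a_1 = 1: 3/1  (≤ bound)
a_2 = 4: 14/5  (≤ bound)
a_3 = 1: 17/6  (> 5, stop)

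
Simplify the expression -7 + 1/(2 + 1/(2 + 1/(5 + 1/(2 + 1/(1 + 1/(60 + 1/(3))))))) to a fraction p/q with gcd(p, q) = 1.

-103794/15743

Build up convergents one term at a time:
a_0 = -7: -7/1
a_1 = 2: -13/2
a_2 = 2: -33/5
a_3 = 5: -178/27
a_4 = 2: -389/59
a_5 = 1: -567/86
a_6 = 60: -34409/5219
a_7 = 3: -103794/15743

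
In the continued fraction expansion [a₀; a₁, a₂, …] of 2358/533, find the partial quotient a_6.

3

2358 ÷ 533 → quotient 4, remainder 226
533 ÷ 226 → quotient 2, remainder 81
226 ÷ 81 → quotient 2, remainder 64
81 ÷ 64 → quotient 1, remainder 17
64 ÷ 17 → quotient 3, remainder 13
17 ÷ 13 → quotient 1, remainder 4
13 ÷ 4 → quotient 3, remainder 1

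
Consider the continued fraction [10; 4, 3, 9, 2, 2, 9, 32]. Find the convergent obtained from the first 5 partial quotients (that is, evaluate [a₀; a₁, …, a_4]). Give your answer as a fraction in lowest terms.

Collapse the nested fraction from the inside out:
Start with 2.
9 + 1/(2/1) = 9 + 1/2 = 19/2
3 + 1/(19/2) = 3 + 2/19 = 59/19
4 + 1/(59/19) = 4 + 19/59 = 255/59
10 + 1/(255/59) = 10 + 59/255 = 2609/255

2609/255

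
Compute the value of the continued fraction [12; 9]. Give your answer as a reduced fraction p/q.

109/9

a_0 = 12: 12/1
a_1 = 9: 109/9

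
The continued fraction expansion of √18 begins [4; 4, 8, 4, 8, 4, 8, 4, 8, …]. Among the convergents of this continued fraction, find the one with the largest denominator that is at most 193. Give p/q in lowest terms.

a_0 = 4: 4/1  (≤ bound)
a_1 = 4: 17/4  (≤ bound)
a_2 = 8: 140/33  (≤ bound)
a_3 = 4: 577/136  (≤ bound)
a_4 = 8: 4756/1121  (> 193, stop)

577/136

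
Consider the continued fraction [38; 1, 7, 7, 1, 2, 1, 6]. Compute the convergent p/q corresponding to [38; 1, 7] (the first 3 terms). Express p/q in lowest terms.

a_0 = 38: 38/1
a_1 = 1: 39/1
a_2 = 7: 311/8

311/8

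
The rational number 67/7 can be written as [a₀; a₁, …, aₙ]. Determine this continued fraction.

[9; 1, 1, 3]

Apply division with remainder until the remainder is 0:
⌊67/7⌋ = 9, remainder 4
⌊7/4⌋ = 1, remainder 3
⌊4/3⌋ = 1, remainder 1
⌊3/1⌋ = 3, remainder 0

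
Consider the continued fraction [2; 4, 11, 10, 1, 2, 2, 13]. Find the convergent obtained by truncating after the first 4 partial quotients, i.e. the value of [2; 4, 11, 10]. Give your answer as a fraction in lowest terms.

1019/454

a_0 = 2: 2/1
a_1 = 4: 9/4
a_2 = 11: 101/45
a_3 = 10: 1019/454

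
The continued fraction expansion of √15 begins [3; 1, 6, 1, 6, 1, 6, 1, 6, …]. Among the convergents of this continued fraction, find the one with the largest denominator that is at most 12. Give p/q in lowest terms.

31/8

List convergents until the denominator exceeds the bound:
a_0 = 3: 3/1  (≤ bound)
a_1 = 1: 4/1  (≤ bound)
a_2 = 6: 27/7  (≤ bound)
a_3 = 1: 31/8  (≤ bound)
a_4 = 6: 213/55  (> 12, stop)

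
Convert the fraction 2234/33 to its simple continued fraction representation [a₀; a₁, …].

Repeatedly divide and take the remainder:
⌊2234/33⌋ = 67, remainder 23
⌊33/23⌋ = 1, remainder 10
⌊23/10⌋ = 2, remainder 3
⌊10/3⌋ = 3, remainder 1
⌊3/1⌋ = 3, remainder 0

[67; 1, 2, 3, 3]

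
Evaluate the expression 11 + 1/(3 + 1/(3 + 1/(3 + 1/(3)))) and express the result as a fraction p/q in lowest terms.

1232/109

Collapse the nested fraction from the inside out:
Start with 3.
3 + 1/(3/1) = 3 + 1/3 = 10/3
3 + 1/(10/3) = 3 + 3/10 = 33/10
3 + 1/(33/10) = 3 + 10/33 = 109/33
11 + 1/(109/33) = 11 + 33/109 = 1232/109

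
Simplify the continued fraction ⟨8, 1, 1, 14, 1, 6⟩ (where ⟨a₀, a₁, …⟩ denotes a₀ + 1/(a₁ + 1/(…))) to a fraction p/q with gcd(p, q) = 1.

Start with 6.
1 + 1/(6/1) = 1 + 1/6 = 7/6
14 + 1/(7/6) = 14 + 6/7 = 104/7
1 + 1/(104/7) = 1 + 7/104 = 111/104
1 + 1/(111/104) = 1 + 104/111 = 215/111
8 + 1/(215/111) = 8 + 111/215 = 1831/215

1831/215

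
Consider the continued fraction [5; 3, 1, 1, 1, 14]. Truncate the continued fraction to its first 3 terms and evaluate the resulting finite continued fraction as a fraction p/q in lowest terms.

Starting at the tail and folding back:
Start with 1.
3 + 1/(1/1) = 3 + 1/1 = 4/1
5 + 1/(4/1) = 5 + 1/4 = 21/4

21/4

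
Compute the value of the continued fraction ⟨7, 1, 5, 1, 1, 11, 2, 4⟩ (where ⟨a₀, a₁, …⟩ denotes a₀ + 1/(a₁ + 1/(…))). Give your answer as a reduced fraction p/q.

11001/1402

Start with 4.
2 + 1/(4/1) = 2 + 1/4 = 9/4
11 + 1/(9/4) = 11 + 4/9 = 103/9
1 + 1/(103/9) = 1 + 9/103 = 112/103
1 + 1/(112/103) = 1 + 103/112 = 215/112
5 + 1/(215/112) = 5 + 112/215 = 1187/215
1 + 1/(1187/215) = 1 + 215/1187 = 1402/1187
7 + 1/(1402/1187) = 7 + 1187/1402 = 11001/1402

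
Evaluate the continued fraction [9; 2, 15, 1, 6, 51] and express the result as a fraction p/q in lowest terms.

Starting at the tail and folding back:
Start with 51.
6 + 1/(51/1) = 6 + 1/51 = 307/51
1 + 1/(307/51) = 1 + 51/307 = 358/307
15 + 1/(358/307) = 15 + 307/358 = 5677/358
2 + 1/(5677/358) = 2 + 358/5677 = 11712/5677
9 + 1/(11712/5677) = 9 + 5677/11712 = 111085/11712

111085/11712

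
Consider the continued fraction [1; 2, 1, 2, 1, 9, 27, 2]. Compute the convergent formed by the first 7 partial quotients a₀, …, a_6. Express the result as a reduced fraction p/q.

3957/2900

Collapse the nested fraction from the inside out:
Start with 27.
9 + 1/(27/1) = 9 + 1/27 = 244/27
1 + 1/(244/27) = 1 + 27/244 = 271/244
2 + 1/(271/244) = 2 + 244/271 = 786/271
1 + 1/(786/271) = 1 + 271/786 = 1057/786
2 + 1/(1057/786) = 2 + 786/1057 = 2900/1057
1 + 1/(2900/1057) = 1 + 1057/2900 = 3957/2900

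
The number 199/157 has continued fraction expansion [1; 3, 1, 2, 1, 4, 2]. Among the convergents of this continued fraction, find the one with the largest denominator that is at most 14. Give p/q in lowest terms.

14/11

List convergents until the denominator exceeds the bound:
a_0 = 1: 1/1  (≤ bound)
a_1 = 3: 4/3  (≤ bound)
a_2 = 1: 5/4  (≤ bound)
a_3 = 2: 14/11  (≤ bound)
a_4 = 1: 19/15  (> 14, stop)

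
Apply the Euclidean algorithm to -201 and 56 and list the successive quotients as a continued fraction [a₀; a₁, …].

-201 ÷ 56 → quotient -4, remainder 23
56 ÷ 23 → quotient 2, remainder 10
23 ÷ 10 → quotient 2, remainder 3
10 ÷ 3 → quotient 3, remainder 1
3 ÷ 1 → quotient 3, remainder 0

[-4; 2, 2, 3, 3]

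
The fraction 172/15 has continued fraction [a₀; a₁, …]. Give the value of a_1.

172 = 11·15 + 7, so a_0 = 11
15 = 2·7 + 1, so a_1 = 2

2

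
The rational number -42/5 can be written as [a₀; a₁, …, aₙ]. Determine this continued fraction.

[-9; 1, 1, 2]

-42 ÷ 5 → quotient -9, remainder 3
5 ÷ 3 → quotient 1, remainder 2
3 ÷ 2 → quotient 1, remainder 1
2 ÷ 1 → quotient 2, remainder 0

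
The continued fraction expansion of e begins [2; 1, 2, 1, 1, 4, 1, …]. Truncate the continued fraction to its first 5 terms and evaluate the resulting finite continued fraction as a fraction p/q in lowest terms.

19/7

Start with 1.
1 + 1/(1/1) = 1 + 1/1 = 2/1
2 + 1/(2/1) = 2 + 1/2 = 5/2
1 + 1/(5/2) = 1 + 2/5 = 7/5
2 + 1/(7/5) = 2 + 5/7 = 19/7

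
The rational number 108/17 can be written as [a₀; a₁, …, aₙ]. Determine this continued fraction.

108 ÷ 17 → quotient 6, remainder 6
17 ÷ 6 → quotient 2, remainder 5
6 ÷ 5 → quotient 1, remainder 1
5 ÷ 1 → quotient 5, remainder 0

[6; 2, 1, 5]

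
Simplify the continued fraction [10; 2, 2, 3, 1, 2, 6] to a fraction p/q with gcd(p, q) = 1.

4039/388

a_0 = 10: 10/1
a_1 = 2: 21/2
a_2 = 2: 52/5
a_3 = 3: 177/17
a_4 = 1: 229/22
a_5 = 2: 635/61
a_6 = 6: 4039/388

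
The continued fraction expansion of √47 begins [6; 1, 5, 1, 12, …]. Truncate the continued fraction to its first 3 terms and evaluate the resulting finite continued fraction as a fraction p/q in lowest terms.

41/6

Start with 5.
1 + 1/(5/1) = 1 + 1/5 = 6/5
6 + 1/(6/5) = 6 + 5/6 = 41/6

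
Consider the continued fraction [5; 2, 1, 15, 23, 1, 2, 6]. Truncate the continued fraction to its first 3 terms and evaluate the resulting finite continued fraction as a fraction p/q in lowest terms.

16/3

a_0 = 5: 5/1
a_1 = 2: 11/2
a_2 = 1: 16/3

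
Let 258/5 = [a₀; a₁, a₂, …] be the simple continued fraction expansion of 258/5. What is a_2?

258 = 51·5 + 3, so a_0 = 51
5 = 1·3 + 2, so a_1 = 1
3 = 1·2 + 1, so a_2 = 1

1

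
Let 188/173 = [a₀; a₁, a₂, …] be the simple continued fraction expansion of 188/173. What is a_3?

Apply division with remainder until the remainder is 0:
188 ÷ 173 → quotient 1, remainder 15
173 ÷ 15 → quotient 11, remainder 8
15 ÷ 8 → quotient 1, remainder 7
8 ÷ 7 → quotient 1, remainder 1

1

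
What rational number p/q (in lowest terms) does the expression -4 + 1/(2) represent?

-7/2

Use the convergent recurrence hₖ = aₖ·hₖ₋₁ + hₖ₋₂ (and likewise for the denominators kₖ):
a_0 = -4: -4/1
a_1 = 2: -7/2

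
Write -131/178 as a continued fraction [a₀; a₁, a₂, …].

⌊-131/178⌋ = -1, remainder 47
⌊178/47⌋ = 3, remainder 37
⌊47/37⌋ = 1, remainder 10
⌊37/10⌋ = 3, remainder 7
⌊10/7⌋ = 1, remainder 3
⌊7/3⌋ = 2, remainder 1
⌊3/1⌋ = 3, remainder 0

[-1; 3, 1, 3, 1, 2, 3]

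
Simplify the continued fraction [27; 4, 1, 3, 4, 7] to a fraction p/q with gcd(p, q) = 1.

15945/586

Starting at the tail and folding back:
Start with 7.
4 + 1/(7/1) = 4 + 1/7 = 29/7
3 + 1/(29/7) = 3 + 7/29 = 94/29
1 + 1/(94/29) = 1 + 29/94 = 123/94
4 + 1/(123/94) = 4 + 94/123 = 586/123
27 + 1/(586/123) = 27 + 123/586 = 15945/586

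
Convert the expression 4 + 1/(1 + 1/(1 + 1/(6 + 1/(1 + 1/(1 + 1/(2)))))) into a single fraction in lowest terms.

322/71

Start with 2.
1 + 1/(2/1) = 1 + 1/2 = 3/2
1 + 1/(3/2) = 1 + 2/3 = 5/3
6 + 1/(5/3) = 6 + 3/5 = 33/5
1 + 1/(33/5) = 1 + 5/33 = 38/33
1 + 1/(38/33) = 1 + 33/38 = 71/38
4 + 1/(71/38) = 4 + 38/71 = 322/71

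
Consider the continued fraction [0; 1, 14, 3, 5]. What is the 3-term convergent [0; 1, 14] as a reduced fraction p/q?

14/15

Use the convergent recurrence hₖ = aₖ·hₖ₋₁ + hₖ₋₂ (and likewise for the denominators kₖ):
a_0 = 0: 0/1
a_1 = 1: 1/1
a_2 = 14: 14/15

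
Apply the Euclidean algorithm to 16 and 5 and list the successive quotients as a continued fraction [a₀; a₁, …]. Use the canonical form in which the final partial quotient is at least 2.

[3; 5]

Apply division with remainder until the remainder is 0:
16 ÷ 5 → quotient 3, remainder 1
5 ÷ 1 → quotient 5, remainder 0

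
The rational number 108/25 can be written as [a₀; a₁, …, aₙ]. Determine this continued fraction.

108 = 4·25 + 8, so a_0 = 4
25 = 3·8 + 1, so a_1 = 3
8 = 8·1 + 0, so a_2 = 8

[4; 3, 8]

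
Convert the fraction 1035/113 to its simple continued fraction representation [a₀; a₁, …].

[9; 6, 3, 1, 1, 2]

1035 = 9·113 + 18, so a_0 = 9
113 = 6·18 + 5, so a_1 = 6
18 = 3·5 + 3, so a_2 = 3
5 = 1·3 + 2, so a_3 = 1
3 = 1·2 + 1, so a_4 = 1
2 = 2·1 + 0, so a_5 = 2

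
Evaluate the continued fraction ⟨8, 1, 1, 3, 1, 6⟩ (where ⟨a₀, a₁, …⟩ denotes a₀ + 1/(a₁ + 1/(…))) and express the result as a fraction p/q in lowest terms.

522/61

Start with 6.
1 + 1/(6/1) = 1 + 1/6 = 7/6
3 + 1/(7/6) = 3 + 6/7 = 27/7
1 + 1/(27/7) = 1 + 7/27 = 34/27
1 + 1/(34/27) = 1 + 27/34 = 61/34
8 + 1/(61/34) = 8 + 34/61 = 522/61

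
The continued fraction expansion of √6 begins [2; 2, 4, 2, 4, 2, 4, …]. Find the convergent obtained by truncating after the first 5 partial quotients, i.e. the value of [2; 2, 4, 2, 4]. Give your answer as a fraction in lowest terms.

218/89

Build up convergents one term at a time:
a_0 = 2: 2/1
a_1 = 2: 5/2
a_2 = 4: 22/9
a_3 = 2: 49/20
a_4 = 4: 218/89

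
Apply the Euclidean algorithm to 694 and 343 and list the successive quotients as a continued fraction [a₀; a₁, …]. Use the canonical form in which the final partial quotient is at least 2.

[2; 42, 1, 7]

694 = 2·343 + 8, so a_0 = 2
343 = 42·8 + 7, so a_1 = 42
8 = 1·7 + 1, so a_2 = 1
7 = 7·1 + 0, so a_3 = 7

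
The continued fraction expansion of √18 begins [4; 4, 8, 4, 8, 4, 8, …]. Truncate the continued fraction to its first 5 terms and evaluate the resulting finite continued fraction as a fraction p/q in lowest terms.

4756/1121

a_0 = 4: 4/1
a_1 = 4: 17/4
a_2 = 8: 140/33
a_3 = 4: 577/136
a_4 = 8: 4756/1121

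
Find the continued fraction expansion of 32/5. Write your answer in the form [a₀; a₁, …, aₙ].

[6; 2, 2]

32 = 6·5 + 2, so a_0 = 6
5 = 2·2 + 1, so a_1 = 2
2 = 2·1 + 0, so a_2 = 2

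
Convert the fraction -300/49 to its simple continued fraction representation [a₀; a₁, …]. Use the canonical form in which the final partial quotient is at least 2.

[-7; 1, 7, 6]

-300 ÷ 49 → quotient -7, remainder 43
49 ÷ 43 → quotient 1, remainder 6
43 ÷ 6 → quotient 7, remainder 1
6 ÷ 1 → quotient 6, remainder 0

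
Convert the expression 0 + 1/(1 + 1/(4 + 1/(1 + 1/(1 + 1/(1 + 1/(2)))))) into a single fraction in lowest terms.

a_0 = 0: 0/1
a_1 = 1: 1/1
a_2 = 4: 4/5
a_3 = 1: 5/6
a_4 = 1: 9/11
a_5 = 1: 14/17
a_6 = 2: 37/45

37/45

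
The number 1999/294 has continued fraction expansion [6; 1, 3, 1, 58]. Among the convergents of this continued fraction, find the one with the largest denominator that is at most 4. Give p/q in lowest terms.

List convergents until the denominator exceeds the bound:
a_0 = 6: 6/1  (≤ bound)
a_1 = 1: 7/1  (≤ bound)
a_2 = 3: 27/4  (≤ bound)
a_3 = 1: 34/5  (> 4, stop)

27/4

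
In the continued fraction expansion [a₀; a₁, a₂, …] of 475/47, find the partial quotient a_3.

2

⌊475/47⌋ = 10, remainder 5
⌊47/5⌋ = 9, remainder 2
⌊5/2⌋ = 2, remainder 1
⌊2/1⌋ = 2, remainder 0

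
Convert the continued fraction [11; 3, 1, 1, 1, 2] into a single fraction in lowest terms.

a_0 = 11: 11/1
a_1 = 3: 34/3
a_2 = 1: 45/4
a_3 = 1: 79/7
a_4 = 1: 124/11
a_5 = 2: 327/29

327/29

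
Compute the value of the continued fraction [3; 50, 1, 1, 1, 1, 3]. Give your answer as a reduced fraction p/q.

Starting at the tail and folding back:
Start with 3.
1 + 1/(3/1) = 1 + 1/3 = 4/3
1 + 1/(4/3) = 1 + 3/4 = 7/4
1 + 1/(7/4) = 1 + 4/7 = 11/7
1 + 1/(11/7) = 1 + 7/11 = 18/11
50 + 1/(18/11) = 50 + 11/18 = 911/18
3 + 1/(911/18) = 3 + 18/911 = 2751/911

2751/911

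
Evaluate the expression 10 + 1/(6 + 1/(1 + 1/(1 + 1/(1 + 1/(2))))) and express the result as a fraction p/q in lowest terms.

538/53

Build up convergents one term at a time:
a_0 = 10: 10/1
a_1 = 6: 61/6
a_2 = 1: 71/7
a_3 = 1: 132/13
a_4 = 1: 203/20
a_5 = 2: 538/53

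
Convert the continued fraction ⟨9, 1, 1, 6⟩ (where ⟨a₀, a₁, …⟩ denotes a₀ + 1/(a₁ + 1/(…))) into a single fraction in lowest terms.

Start with 6.
1 + 1/(6/1) = 1 + 1/6 = 7/6
1 + 1/(7/6) = 1 + 6/7 = 13/7
9 + 1/(13/7) = 9 + 7/13 = 124/13

124/13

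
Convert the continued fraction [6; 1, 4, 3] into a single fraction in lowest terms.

a_0 = 6: 6/1
a_1 = 1: 7/1
a_2 = 4: 34/5
a_3 = 3: 109/16

109/16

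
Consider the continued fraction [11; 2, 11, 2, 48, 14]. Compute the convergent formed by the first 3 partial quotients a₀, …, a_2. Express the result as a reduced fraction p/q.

Compute successive convergents:
a_0 = 11: 11/1
a_1 = 2: 23/2
a_2 = 11: 264/23

264/23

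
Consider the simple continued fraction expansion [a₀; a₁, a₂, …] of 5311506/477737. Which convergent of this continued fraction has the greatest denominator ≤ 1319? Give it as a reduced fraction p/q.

1601/144

List convergents until the denominator exceeds the bound:
a_0 = 11: 11/1  (≤ bound)
a_1 = 8: 89/8  (≤ bound)
a_2 = 2: 189/17  (≤ bound)
a_3 = 8: 1601/144  (≤ bound)
a_4 = 45: 72234/6497  (> 1319, stop)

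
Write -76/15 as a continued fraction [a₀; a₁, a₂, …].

Repeatedly divide and take the remainder:
-76 = -6·15 + 14, so a_0 = -6
15 = 1·14 + 1, so a_1 = 1
14 = 14·1 + 0, so a_2 = 14

[-6; 1, 14]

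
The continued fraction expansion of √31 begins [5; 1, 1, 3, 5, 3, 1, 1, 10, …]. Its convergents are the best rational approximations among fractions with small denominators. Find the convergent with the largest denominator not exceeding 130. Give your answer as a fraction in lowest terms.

657/118

List convergents until the denominator exceeds the bound:
a_0 = 5: 5/1  (≤ bound)
a_1 = 1: 6/1  (≤ bound)
a_2 = 1: 11/2  (≤ bound)
a_3 = 3: 39/7  (≤ bound)
a_4 = 5: 206/37  (≤ bound)
a_5 = 3: 657/118  (≤ bound)
a_6 = 1: 863/155  (> 130, stop)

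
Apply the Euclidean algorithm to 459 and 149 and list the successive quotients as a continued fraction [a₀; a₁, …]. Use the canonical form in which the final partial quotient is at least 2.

Repeatedly divide and take the remainder:
459 ÷ 149 → quotient 3, remainder 12
149 ÷ 12 → quotient 12, remainder 5
12 ÷ 5 → quotient 2, remainder 2
5 ÷ 2 → quotient 2, remainder 1
2 ÷ 1 → quotient 2, remainder 0

[3; 12, 2, 2, 2]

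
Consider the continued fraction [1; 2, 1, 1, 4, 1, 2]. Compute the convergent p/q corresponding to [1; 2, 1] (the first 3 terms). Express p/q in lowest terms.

4/3

a_0 = 1: 1/1
a_1 = 2: 3/2
a_2 = 1: 4/3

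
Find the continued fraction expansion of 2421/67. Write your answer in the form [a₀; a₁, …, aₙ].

Run the Euclidean algorithm, recording each quotient:
⌊2421/67⌋ = 36, remainder 9
⌊67/9⌋ = 7, remainder 4
⌊9/4⌋ = 2, remainder 1
⌊4/1⌋ = 4, remainder 0

[36; 7, 2, 4]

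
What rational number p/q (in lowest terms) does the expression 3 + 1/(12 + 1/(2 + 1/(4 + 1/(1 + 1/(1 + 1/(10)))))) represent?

8092/2627

a_0 = 3: 3/1
a_1 = 12: 37/12
a_2 = 2: 77/25
a_3 = 4: 345/112
a_4 = 1: 422/137
a_5 = 1: 767/249
a_6 = 10: 8092/2627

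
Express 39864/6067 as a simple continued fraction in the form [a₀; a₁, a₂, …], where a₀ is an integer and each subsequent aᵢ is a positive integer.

⌊39864/6067⌋ = 6, remainder 3462
⌊6067/3462⌋ = 1, remainder 2605
⌊3462/2605⌋ = 1, remainder 857
⌊2605/857⌋ = 3, remainder 34
⌊857/34⌋ = 25, remainder 7
⌊34/7⌋ = 4, remainder 6
⌊7/6⌋ = 1, remainder 1
⌊6/1⌋ = 6, remainder 0

[6; 1, 1, 3, 25, 4, 1, 6]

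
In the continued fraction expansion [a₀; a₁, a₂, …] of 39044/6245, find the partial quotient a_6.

3

Repeatedly divide and take the remainder:
⌊39044/6245⌋ = 6, remainder 1574
⌊6245/1574⌋ = 3, remainder 1523
⌊1574/1523⌋ = 1, remainder 51
⌊1523/51⌋ = 29, remainder 44
⌊51/44⌋ = 1, remainder 7
⌊44/7⌋ = 6, remainder 2
⌊7/2⌋ = 3, remainder 1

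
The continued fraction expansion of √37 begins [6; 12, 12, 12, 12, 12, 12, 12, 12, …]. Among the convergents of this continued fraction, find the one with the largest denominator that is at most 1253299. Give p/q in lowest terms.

List convergents until the denominator exceeds the bound:
a_0 = 6: 6/1  (≤ bound)
a_1 = 12: 73/12  (≤ bound)
a_2 = 12: 882/145  (≤ bound)
a_3 = 12: 10657/1752  (≤ bound)
a_4 = 12: 128766/21169  (≤ bound)
a_5 = 12: 1555849/255780  (≤ bound)
a_6 = 12: 18798954/3090529  (> 1253299, stop)

1555849/255780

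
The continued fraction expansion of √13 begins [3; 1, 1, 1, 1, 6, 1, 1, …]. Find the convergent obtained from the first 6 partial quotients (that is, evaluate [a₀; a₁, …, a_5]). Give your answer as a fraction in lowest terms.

Work from the innermost term outward:
Start with 6.
1 + 1/(6/1) = 1 + 1/6 = 7/6
1 + 1/(7/6) = 1 + 6/7 = 13/7
1 + 1/(13/7) = 1 + 7/13 = 20/13
1 + 1/(20/13) = 1 + 13/20 = 33/20
3 + 1/(33/20) = 3 + 20/33 = 119/33

119/33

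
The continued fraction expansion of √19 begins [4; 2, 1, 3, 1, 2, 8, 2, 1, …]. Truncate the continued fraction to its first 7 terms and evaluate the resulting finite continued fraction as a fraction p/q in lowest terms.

1421/326

Build up convergents one term at a time:
a_0 = 4: 4/1
a_1 = 2: 9/2
a_2 = 1: 13/3
a_3 = 3: 48/11
a_4 = 1: 61/14
a_5 = 2: 170/39
a_6 = 8: 1421/326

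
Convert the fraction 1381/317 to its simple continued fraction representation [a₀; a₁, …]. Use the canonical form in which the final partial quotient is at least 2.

1381 = 4·317 + 113, so a_0 = 4
317 = 2·113 + 91, so a_1 = 2
113 = 1·91 + 22, so a_2 = 1
91 = 4·22 + 3, so a_3 = 4
22 = 7·3 + 1, so a_4 = 7
3 = 3·1 + 0, so a_5 = 3

[4; 2, 1, 4, 7, 3]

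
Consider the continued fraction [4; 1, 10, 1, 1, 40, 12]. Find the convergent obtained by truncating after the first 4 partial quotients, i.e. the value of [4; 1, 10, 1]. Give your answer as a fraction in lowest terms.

59/12

Work from the innermost term outward:
Start with 1.
10 + 1/(1/1) = 10 + 1/1 = 11/1
1 + 1/(11/1) = 1 + 1/11 = 12/11
4 + 1/(12/11) = 4 + 11/12 = 59/12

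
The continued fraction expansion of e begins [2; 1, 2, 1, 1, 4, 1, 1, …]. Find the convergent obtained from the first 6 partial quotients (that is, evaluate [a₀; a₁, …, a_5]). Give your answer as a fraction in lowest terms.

87/32

Start with 4.
1 + 1/(4/1) = 1 + 1/4 = 5/4
1 + 1/(5/4) = 1 + 4/5 = 9/5
2 + 1/(9/5) = 2 + 5/9 = 23/9
1 + 1/(23/9) = 1 + 9/23 = 32/23
2 + 1/(32/23) = 2 + 23/32 = 87/32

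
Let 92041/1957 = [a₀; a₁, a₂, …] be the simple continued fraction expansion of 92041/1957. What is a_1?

92041 ÷ 1957 → quotient 47, remainder 62
1957 ÷ 62 → quotient 31, remainder 35

31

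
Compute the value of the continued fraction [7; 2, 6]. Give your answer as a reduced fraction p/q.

97/13

Use the convergent recurrence hₖ = aₖ·hₖ₋₁ + hₖ₋₂ (and likewise for the denominators kₖ):
a_0 = 7: 7/1
a_1 = 2: 15/2
a_2 = 6: 97/13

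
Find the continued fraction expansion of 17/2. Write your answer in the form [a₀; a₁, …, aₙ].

Apply division with remainder until the remainder is 0:
⌊17/2⌋ = 8, remainder 1
⌊2/1⌋ = 2, remainder 0

[8; 2]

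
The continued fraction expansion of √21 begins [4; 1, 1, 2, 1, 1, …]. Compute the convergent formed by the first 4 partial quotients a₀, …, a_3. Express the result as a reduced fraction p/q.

23/5

Build up convergents one term at a time:
a_0 = 4: 4/1
a_1 = 1: 5/1
a_2 = 1: 9/2
a_3 = 2: 23/5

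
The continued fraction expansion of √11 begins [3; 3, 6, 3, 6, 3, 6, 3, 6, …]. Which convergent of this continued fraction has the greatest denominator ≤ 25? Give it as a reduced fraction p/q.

List convergents until the denominator exceeds the bound:
a_0 = 3: 3/1  (≤ bound)
a_1 = 3: 10/3  (≤ bound)
a_2 = 6: 63/19  (≤ bound)
a_3 = 3: 199/60  (> 25, stop)

63/19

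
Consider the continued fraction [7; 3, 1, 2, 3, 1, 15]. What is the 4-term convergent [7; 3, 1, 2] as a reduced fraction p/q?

80/11

a_0 = 7: 7/1
a_1 = 3: 22/3
a_2 = 1: 29/4
a_3 = 2: 80/11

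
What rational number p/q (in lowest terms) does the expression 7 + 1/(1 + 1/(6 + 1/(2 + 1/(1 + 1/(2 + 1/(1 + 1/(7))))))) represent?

Collapse the nested fraction from the inside out:
Start with 7.
1 + 1/(7/1) = 1 + 1/7 = 8/7
2 + 1/(8/7) = 2 + 7/8 = 23/8
1 + 1/(23/8) = 1 + 8/23 = 31/23
2 + 1/(31/23) = 2 + 23/31 = 85/31
6 + 1/(85/31) = 6 + 31/85 = 541/85
1 + 1/(541/85) = 1 + 85/541 = 626/541
7 + 1/(626/541) = 7 + 541/626 = 4923/626

4923/626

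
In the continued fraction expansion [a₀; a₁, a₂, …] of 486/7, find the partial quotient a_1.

⌊486/7⌋ = 69, remainder 3
⌊7/3⌋ = 2, remainder 1

2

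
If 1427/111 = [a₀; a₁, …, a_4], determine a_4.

15

⌊1427/111⌋ = 12, remainder 95
⌊111/95⌋ = 1, remainder 16
⌊95/16⌋ = 5, remainder 15
⌊16/15⌋ = 1, remainder 1
⌊15/1⌋ = 15, remainder 0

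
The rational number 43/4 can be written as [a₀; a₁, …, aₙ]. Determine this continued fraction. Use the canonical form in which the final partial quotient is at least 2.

Repeatedly divide and take the remainder:
43 ÷ 4 → quotient 10, remainder 3
4 ÷ 3 → quotient 1, remainder 1
3 ÷ 1 → quotient 3, remainder 0

[10; 1, 3]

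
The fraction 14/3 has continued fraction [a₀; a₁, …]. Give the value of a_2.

2

14 = 4·3 + 2, so a_0 = 4
3 = 1·2 + 1, so a_1 = 1
2 = 2·1 + 0, so a_2 = 2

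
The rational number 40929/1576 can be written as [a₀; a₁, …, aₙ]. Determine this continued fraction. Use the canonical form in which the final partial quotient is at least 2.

⌊40929/1576⌋ = 25, remainder 1529
⌊1576/1529⌋ = 1, remainder 47
⌊1529/47⌋ = 32, remainder 25
⌊47/25⌋ = 1, remainder 22
⌊25/22⌋ = 1, remainder 3
⌊22/3⌋ = 7, remainder 1
⌊3/1⌋ = 3, remainder 0

[25; 1, 32, 1, 1, 7, 3]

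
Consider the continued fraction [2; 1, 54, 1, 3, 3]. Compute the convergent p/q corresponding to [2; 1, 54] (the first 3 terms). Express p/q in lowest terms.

164/55

Start with 54.
1 + 1/(54/1) = 1 + 1/54 = 55/54
2 + 1/(55/54) = 2 + 54/55 = 164/55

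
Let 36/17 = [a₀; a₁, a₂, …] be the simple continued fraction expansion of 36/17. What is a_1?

8

Run the Euclidean algorithm, recording each quotient:
⌊36/17⌋ = 2, remainder 2
⌊17/2⌋ = 8, remainder 1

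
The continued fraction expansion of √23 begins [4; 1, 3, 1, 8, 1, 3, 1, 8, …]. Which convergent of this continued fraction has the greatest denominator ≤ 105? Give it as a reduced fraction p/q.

a_0 = 4: 4/1  (≤ bound)
a_1 = 1: 5/1  (≤ bound)
a_2 = 3: 19/4  (≤ bound)
a_3 = 1: 24/5  (≤ bound)
a_4 = 8: 211/44  (≤ bound)
a_5 = 1: 235/49  (≤ bound)
a_6 = 3: 916/191  (> 105, stop)

235/49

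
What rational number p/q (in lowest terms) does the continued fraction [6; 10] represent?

61/10

Work from the innermost term outward:
Start with 10.
6 + 1/(10/1) = 6 + 1/10 = 61/10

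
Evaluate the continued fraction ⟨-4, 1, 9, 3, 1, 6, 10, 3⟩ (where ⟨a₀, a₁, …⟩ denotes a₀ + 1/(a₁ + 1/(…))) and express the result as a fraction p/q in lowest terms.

a_0 = -4: -4/1
a_1 = 1: -3/1
a_2 = 9: -31/10
a_3 = 3: -96/31
a_4 = 1: -127/41
a_5 = 6: -858/277
a_6 = 10: -8707/2811
a_7 = 3: -26979/8710

-26979/8710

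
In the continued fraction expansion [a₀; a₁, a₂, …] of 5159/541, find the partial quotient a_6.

5159 ÷ 541 → quotient 9, remainder 290
541 ÷ 290 → quotient 1, remainder 251
290 ÷ 251 → quotient 1, remainder 39
251 ÷ 39 → quotient 6, remainder 17
39 ÷ 17 → quotient 2, remainder 5
17 ÷ 5 → quotient 3, remainder 2
5 ÷ 2 → quotient 2, remainder 1

2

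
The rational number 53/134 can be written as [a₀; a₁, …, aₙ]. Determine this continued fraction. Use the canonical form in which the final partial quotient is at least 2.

Apply division with remainder until the remainder is 0:
⌊53/134⌋ = 0, remainder 53
⌊134/53⌋ = 2, remainder 28
⌊53/28⌋ = 1, remainder 25
⌊28/25⌋ = 1, remainder 3
⌊25/3⌋ = 8, remainder 1
⌊3/1⌋ = 3, remainder 0

[0; 2, 1, 1, 8, 3]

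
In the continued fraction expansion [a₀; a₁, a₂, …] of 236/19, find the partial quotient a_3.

⌊236/19⌋ = 12, remainder 8
⌊19/8⌋ = 2, remainder 3
⌊8/3⌋ = 2, remainder 2
⌊3/2⌋ = 1, remainder 1

1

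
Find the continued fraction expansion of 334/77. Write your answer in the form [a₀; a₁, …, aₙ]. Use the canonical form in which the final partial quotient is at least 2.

Repeatedly divide and take the remainder:
334 = 4·77 + 26, so a_0 = 4
77 = 2·26 + 25, so a_1 = 2
26 = 1·25 + 1, so a_2 = 1
25 = 25·1 + 0, so a_3 = 25

[4; 2, 1, 25]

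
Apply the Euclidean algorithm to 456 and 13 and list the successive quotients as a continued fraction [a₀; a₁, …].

[35; 13]

Run the Euclidean algorithm, recording each quotient:
456 = 35·13 + 1, so a_0 = 35
13 = 13·1 + 0, so a_1 = 13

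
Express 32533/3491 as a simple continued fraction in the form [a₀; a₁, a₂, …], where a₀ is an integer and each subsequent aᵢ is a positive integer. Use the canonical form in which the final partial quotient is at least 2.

[9; 3, 7, 2, 10, 7]

32533 ÷ 3491 → quotient 9, remainder 1114
3491 ÷ 1114 → quotient 3, remainder 149
1114 ÷ 149 → quotient 7, remainder 71
149 ÷ 71 → quotient 2, remainder 7
71 ÷ 7 → quotient 10, remainder 1
7 ÷ 1 → quotient 7, remainder 0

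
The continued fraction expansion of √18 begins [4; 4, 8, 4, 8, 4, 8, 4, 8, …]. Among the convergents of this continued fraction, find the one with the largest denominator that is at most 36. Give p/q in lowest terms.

a_0 = 4: 4/1  (≤ bound)
a_1 = 4: 17/4  (≤ bound)
a_2 = 8: 140/33  (≤ bound)
a_3 = 4: 577/136  (> 36, stop)

140/33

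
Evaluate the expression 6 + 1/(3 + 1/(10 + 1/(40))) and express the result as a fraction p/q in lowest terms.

Start with 40.
10 + 1/(40/1) = 10 + 1/40 = 401/40
3 + 1/(401/40) = 3 + 40/401 = 1243/401
6 + 1/(1243/401) = 6 + 401/1243 = 7859/1243

7859/1243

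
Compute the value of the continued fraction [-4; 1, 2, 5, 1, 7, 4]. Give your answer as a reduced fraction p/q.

-2039/615

Use the convergent recurrence hₖ = aₖ·hₖ₋₁ + hₖ₋₂ (and likewise for the denominators kₖ):
a_0 = -4: -4/1
a_1 = 1: -3/1
a_2 = 2: -10/3
a_3 = 5: -53/16
a_4 = 1: -63/19
a_5 = 7: -494/149
a_6 = 4: -2039/615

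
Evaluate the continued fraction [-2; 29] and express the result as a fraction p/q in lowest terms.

-57/29

a_0 = -2: -2/1
a_1 = 29: -57/29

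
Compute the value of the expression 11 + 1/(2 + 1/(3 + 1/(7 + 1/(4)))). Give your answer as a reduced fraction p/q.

a_0 = 11: 11/1
a_1 = 2: 23/2
a_2 = 3: 80/7
a_3 = 7: 583/51
a_4 = 4: 2412/211

2412/211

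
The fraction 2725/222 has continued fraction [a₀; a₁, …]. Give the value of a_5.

3

Run the Euclidean algorithm, recording each quotient:
2725 ÷ 222 → quotient 12, remainder 61
222 ÷ 61 → quotient 3, remainder 39
61 ÷ 39 → quotient 1, remainder 22
39 ÷ 22 → quotient 1, remainder 17
22 ÷ 17 → quotient 1, remainder 5
17 ÷ 5 → quotient 3, remainder 2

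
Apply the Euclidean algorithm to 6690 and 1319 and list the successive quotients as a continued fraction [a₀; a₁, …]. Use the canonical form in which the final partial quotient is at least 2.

6690 ÷ 1319 → quotient 5, remainder 95
1319 ÷ 95 → quotient 13, remainder 84
95 ÷ 84 → quotient 1, remainder 11
84 ÷ 11 → quotient 7, remainder 7
11 ÷ 7 → quotient 1, remainder 4
7 ÷ 4 → quotient 1, remainder 3
4 ÷ 3 → quotient 1, remainder 1
3 ÷ 1 → quotient 3, remainder 0

[5; 13, 1, 7, 1, 1, 1, 3]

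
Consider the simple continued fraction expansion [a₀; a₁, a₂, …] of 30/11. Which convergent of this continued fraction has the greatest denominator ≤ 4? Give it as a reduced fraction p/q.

11/4

a_0 = 2: 2/1  (≤ bound)
a_1 = 1: 3/1  (≤ bound)
a_2 = 2: 8/3  (≤ bound)
a_3 = 1: 11/4  (≤ bound)
a_4 = 2: 30/11  (> 4, stop)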